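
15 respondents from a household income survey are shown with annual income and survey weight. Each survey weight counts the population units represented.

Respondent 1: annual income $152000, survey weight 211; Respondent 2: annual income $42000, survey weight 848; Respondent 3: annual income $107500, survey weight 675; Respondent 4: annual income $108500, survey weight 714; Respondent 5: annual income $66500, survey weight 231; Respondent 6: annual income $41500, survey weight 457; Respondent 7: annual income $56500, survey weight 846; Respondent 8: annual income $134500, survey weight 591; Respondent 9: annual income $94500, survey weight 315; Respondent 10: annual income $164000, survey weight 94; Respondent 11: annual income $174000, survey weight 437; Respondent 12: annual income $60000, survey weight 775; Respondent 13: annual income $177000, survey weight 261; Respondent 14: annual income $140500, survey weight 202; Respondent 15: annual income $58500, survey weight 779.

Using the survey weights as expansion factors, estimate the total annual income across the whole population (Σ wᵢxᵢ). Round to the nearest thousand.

667206000

Weighted total = 667206000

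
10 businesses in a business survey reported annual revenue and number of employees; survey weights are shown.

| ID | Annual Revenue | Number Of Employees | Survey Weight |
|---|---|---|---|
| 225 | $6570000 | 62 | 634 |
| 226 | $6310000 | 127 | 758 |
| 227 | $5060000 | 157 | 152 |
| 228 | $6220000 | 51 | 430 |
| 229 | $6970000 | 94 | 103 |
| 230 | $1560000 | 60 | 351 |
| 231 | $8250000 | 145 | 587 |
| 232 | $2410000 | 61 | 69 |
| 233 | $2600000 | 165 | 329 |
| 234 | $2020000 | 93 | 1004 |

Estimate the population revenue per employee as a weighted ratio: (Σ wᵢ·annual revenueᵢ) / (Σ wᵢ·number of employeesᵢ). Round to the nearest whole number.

Σ wᵢ·y = 6570000×634 + 6310000×758 + 5060000×152 + 6220000×430 + 6970000×103 + 1560000×351 + 8250000×587 + 2410000×69 + 2600000×329 + 2020000×1004
  = 21550070000
Σ wᵢ·x = 62×634 + 127×758 + 157×152 + 51×430 + 94×103 + 60×351 + 145×587 + 61×69 + 165×329 + 93×1004
  = 39308 + 96266 + 23864 + 21930 + 9682 + 21060 + 85115 + 4209 + 54285 + 93372 = 449091
Ratio = 21550070000 / 449091 = 47985.976

47986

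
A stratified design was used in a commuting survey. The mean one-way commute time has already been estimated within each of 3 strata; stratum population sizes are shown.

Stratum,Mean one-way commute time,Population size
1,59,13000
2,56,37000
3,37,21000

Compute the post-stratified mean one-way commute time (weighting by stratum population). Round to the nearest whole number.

Σ Nₕ·x̄ₕ = 59×13000 + 56×37000 + 37×21000
  = 767000 + 2072000 + 777000 = 3616000
Σ Nₕ = 13000 + 37000 + 21000 = 71000
Overall mean = 3616000 / 71000 = 50.929577

51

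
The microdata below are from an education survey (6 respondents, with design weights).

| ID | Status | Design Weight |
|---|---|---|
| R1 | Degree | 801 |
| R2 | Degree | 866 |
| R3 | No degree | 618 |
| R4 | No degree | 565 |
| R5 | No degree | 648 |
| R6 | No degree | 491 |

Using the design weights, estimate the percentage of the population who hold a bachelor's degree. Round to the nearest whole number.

Sum of weights for 'Degree' = 801 + 866 = 1667
Total weight = 801 + 866 + 618 + 565 + 648 + 491 = 3989
Weighted proportion = 1667 / 3989 = 0.41789922 → 41.789922%

42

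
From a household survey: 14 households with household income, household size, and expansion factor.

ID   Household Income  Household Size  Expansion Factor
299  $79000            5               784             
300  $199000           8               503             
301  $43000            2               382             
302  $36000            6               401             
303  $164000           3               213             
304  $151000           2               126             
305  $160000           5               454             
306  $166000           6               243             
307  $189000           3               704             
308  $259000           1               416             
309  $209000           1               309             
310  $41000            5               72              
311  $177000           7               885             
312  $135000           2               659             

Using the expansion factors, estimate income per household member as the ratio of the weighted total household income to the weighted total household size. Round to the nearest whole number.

34556

Σ wᵢ·y = 913774000
Σ wᵢ·x = 26443
Ratio = 913774000 / 26443 = 34556.367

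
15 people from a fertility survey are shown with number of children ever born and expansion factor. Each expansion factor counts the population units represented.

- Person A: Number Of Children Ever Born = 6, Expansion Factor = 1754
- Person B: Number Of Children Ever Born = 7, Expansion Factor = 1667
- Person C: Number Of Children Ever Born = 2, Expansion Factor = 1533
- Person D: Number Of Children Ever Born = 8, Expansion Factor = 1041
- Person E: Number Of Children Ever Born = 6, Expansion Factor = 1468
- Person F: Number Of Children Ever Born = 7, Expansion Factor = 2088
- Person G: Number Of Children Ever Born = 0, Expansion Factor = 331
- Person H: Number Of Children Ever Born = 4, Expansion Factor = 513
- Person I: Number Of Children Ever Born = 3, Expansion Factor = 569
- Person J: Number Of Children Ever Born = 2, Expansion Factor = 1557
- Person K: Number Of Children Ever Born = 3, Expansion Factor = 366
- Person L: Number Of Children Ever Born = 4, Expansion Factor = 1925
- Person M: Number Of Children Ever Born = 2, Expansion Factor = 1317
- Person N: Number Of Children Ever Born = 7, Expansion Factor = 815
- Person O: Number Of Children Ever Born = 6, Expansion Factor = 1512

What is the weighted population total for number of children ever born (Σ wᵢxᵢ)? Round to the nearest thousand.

Weighted total = 90093

90000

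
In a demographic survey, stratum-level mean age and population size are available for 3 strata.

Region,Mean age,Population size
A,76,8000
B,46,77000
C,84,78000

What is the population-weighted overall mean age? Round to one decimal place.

Σ Nₕ·x̄ₕ = 76×8000 + 46×77000 + 84×78000
  = 608000 + 3542000 + 6552000 = 10702000
Σ Nₕ = 163000
Overall mean = 10702000 / 163000 = 65.656442

65.7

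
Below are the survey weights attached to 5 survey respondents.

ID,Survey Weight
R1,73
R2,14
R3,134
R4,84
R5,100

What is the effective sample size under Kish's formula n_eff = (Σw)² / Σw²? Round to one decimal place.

Σ wᵢ = 73 + 14 + 134 + 84 + 100 = 405
Σ wᵢ² = 5329 + 196 + 17956 + 7056 + 10000 = 40537
n_eff = 405² / 40537 = 164025 / 40537 = 4.0463034

4.0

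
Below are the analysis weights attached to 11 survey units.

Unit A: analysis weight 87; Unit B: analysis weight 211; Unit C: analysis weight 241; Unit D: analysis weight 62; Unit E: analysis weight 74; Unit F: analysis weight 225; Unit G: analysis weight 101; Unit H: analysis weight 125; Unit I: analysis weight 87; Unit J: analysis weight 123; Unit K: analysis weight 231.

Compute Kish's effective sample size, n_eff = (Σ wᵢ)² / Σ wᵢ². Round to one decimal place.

Σ wᵢ = 87 + 211 + 241 + 62 + 74 + 225 + 101 + 125 + 87 + 123 + 231 = 1567
Σ wᵢ² = 272001
n_eff = 1567² / 272001 = 2455489 / 272001 = 9.0274999

9.0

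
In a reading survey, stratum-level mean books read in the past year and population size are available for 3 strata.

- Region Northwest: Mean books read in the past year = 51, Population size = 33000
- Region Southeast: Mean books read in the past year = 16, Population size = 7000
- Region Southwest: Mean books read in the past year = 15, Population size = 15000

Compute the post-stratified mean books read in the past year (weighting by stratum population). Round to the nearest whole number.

37

Σ Nₕ·x̄ₕ = 51×33000 + 16×7000 + 15×15000
  = 2020000
Σ Nₕ = 33000 + 7000 + 15000 = 55000
Overall mean = 2020000 / 55000 = 36.727273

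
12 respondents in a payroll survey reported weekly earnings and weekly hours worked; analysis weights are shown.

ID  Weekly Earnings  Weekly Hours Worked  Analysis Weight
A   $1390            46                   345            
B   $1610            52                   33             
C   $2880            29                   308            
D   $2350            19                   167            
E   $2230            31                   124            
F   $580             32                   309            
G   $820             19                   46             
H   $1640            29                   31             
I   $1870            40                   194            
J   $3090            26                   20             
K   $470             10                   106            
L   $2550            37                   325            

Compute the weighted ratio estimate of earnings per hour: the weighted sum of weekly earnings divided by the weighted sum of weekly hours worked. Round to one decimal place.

Σ wᵢ·y = 1390×345 + 1610×33 + 2880×308 + 2350×167 + 2230×124 + 580×309 + 820×46 + 1640×31 + 1870×194 + 3090×20 + 470×106 + 2550×325
  = 479550 + 53130 + 887040 + 392450 + 276520 + 179220 + 37720 + 50840 + 362780 + 61800 + 49820 + 828750 = 3659620
Σ wᵢ·x = 46×345 + 52×33 + 29×308 + 19×167 + 31×124 + 32×309 + 19×46 + 29×31 + 40×194 + 26×20 + 10×106 + 37×325
  = 66561
Ratio = 3659620 / 66561 = 54.981446

55.0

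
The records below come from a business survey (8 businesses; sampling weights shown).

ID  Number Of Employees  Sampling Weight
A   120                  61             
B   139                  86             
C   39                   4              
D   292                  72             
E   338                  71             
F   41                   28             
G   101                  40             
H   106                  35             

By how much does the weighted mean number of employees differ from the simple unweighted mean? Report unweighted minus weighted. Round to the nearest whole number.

-38

Unweighted sum = 1176
Unweighted mean = 1176 / 8 = 147
Weighted sum = 120×61 + 139×86 + 39×4 + 292×72 + 338×71 + 41×28 + 101×40 + 106×35
  = 73350
Sum of weights = 61 + 86 + 4 + 72 + 71 + 28 + 40 + 35 = 397
Weighted mean = 73350 / 397 = 184.76071
Difference (unweighted minus weighted) = -37.760705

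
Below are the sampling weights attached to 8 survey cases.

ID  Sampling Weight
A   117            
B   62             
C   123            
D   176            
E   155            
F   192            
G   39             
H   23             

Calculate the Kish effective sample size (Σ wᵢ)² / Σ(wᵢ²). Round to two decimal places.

6.22

Σ wᵢ = 887
Σ wᵢ² = 13689 + 3844 + 15129 + 30976 + 24025 + 36864 + 1521 + 529 = 126577
n_eff = 887² / 126577 = 786769 / 126577 = 6.2157343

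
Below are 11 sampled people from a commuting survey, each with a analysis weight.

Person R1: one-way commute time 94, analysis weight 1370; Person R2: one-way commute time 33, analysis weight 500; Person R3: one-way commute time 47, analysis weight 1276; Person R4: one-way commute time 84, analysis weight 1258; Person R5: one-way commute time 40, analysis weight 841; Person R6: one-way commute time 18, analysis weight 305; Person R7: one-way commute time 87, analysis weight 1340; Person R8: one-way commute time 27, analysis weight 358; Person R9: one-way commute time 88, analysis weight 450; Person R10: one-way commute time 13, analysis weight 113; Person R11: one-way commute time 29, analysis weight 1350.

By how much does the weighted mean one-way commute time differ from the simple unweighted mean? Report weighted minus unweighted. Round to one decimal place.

Unweighted sum = 94 + 33 + 47 + 84 + 40 + 18 + 87 + 27 + 88 + 13 + 29 = 560
Unweighted mean = 560 / 11 = 50.909091
Weighted sum = 94×1370 + 33×500 + 47×1276 + 84×1258 + 40×841 + 18×305 + 87×1340 + 27×358 + 88×450 + 13×113 + 29×1350
  = 128780 + 16500 + 59972 + 105672 + 33640 + 5490 + 116580 + 9666 + 39600 + 1469 + 39150 = 556519
Sum of weights = 1370 + 500 + 1276 + 1258 + 841 + 305 + 1340 + 358 + 450 + 113 + 1350 = 9161
Weighted mean = 556519 / 9161 = 60.748717
Difference (weighted minus unweighted) = 9.8396265

9.8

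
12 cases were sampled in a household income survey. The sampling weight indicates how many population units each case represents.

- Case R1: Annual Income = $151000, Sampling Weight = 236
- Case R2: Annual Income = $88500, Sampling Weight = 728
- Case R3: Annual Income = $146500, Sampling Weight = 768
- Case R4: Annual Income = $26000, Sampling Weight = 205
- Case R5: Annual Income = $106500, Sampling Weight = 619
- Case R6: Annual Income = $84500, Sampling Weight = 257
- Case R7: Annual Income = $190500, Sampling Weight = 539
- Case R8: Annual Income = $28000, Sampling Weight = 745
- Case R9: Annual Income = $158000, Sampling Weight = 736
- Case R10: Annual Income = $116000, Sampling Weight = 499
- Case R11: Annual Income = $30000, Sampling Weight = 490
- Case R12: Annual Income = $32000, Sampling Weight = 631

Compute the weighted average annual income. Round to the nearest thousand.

99000

Weighted sum = 638149500
Sum of weights = 236 + 728 + 768 + 205 + 619 + 257 + 539 + 745 + 736 + 499 + 490 + 631 = 6453
Weighted mean = 638149500 / 6453 = 98891.911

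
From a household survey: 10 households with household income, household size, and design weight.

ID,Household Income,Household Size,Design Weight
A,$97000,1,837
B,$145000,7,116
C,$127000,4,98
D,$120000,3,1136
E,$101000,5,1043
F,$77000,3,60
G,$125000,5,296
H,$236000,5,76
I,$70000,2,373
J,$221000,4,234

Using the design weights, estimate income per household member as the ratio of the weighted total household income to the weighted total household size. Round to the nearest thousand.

Σ wᵢ·y = 97000×837 + 145000×116 + 127000×98 + 120000×1136 + 101000×1043 + 77000×60 + 125000×296 + 236000×76 + 70000×373 + 221000×234
  = 81189000 + 16820000 + 12446000 + 136320000 + 105343000 + 4620000 + 37000000 + 17936000 + 26110000 + 51714000 = 489498000
Σ wᵢ·x = 1×837 + 7×116 + 4×98 + 3×1136 + 5×1043 + 3×60 + 5×296 + 5×76 + 2×373 + 4×234
  = 837 + 812 + 392 + 3408 + 5215 + 180 + 1480 + 380 + 746 + 936 = 14386
Ratio = 489498000 / 14386 = 34025.997

34000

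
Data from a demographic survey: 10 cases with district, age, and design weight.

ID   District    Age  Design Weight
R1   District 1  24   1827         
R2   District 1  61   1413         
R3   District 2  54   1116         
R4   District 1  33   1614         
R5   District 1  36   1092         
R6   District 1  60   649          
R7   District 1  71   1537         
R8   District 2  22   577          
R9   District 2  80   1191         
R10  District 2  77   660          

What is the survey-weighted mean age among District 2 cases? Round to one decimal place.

District 2 rows: R3, R8, R9, R10
Weighted sum = 54×1116 + 22×577 + 80×1191 + 77×660
  = 60264 + 12694 + 95280 + 50820 = 219058
Sum of weights = 1116 + 577 + 1191 + 660 = 3544
Weighted mean = 219058 / 3544 = 61.810948

61.8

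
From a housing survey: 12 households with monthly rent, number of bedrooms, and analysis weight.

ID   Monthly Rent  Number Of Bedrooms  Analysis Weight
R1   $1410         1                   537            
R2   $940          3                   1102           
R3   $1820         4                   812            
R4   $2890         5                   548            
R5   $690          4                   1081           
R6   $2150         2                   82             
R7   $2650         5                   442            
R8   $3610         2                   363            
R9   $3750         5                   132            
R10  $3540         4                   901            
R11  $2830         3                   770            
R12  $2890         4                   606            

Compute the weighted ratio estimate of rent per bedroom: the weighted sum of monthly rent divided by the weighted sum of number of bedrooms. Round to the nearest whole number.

Σ wᵢ·y = 1410×537 + 940×1102 + 1820×812 + 2890×548 + 690×1081 + 2150×82 + 2650×442 + 3610×363 + 3750×132 + 3540×901 + 2830×770 + 2890×606
  = 15873510
Σ wᵢ·x = 1×537 + 3×1102 + 4×812 + 5×548 + 4×1081 + 2×82 + 5×442 + 2×363 + 5×132 + 4×901 + 3×770 + 4×606
  = 537 + 3306 + 3248 + 2740 + 4324 + 164 + 2210 + 726 + 660 + 3604 + 2310 + 2424 = 26253
Ratio = 15873510 / 26253 = 604.63604

605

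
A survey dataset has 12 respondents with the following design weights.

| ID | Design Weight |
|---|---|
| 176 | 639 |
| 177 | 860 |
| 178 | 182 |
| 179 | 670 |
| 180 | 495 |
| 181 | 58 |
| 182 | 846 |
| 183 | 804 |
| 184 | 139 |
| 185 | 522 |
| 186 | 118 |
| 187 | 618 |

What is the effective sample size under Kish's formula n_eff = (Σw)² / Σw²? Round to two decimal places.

9.02

Σ wᵢ = 639 + 860 + 182 + 670 + 495 + 58 + 846 + 804 + 139 + 522 + 118 + 618 = 5951
Σ wᵢ² = 3928119
n_eff = 5951² / 3928119 = 35414401 / 3928119 = 9.0156131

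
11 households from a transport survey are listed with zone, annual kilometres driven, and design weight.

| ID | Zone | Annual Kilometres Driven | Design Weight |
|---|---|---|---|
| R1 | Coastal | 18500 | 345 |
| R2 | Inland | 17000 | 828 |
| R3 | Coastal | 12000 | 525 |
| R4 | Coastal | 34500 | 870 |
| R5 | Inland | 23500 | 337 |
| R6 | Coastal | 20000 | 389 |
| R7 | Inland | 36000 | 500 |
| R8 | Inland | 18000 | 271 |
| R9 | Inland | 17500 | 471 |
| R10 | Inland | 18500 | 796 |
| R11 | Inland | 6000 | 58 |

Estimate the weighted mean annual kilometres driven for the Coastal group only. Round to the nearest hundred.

23700

Coastal rows: R1, R3, R4, R6
Weighted sum = 18500×345 + 12000×525 + 34500×870 + 20000×389
  = 6382500 + 6300000 + 30015000 + 7780000 = 50477500
Sum of weights = 345 + 525 + 870 + 389 = 2129
Weighted mean = 50477500 / 2129 = 23709.488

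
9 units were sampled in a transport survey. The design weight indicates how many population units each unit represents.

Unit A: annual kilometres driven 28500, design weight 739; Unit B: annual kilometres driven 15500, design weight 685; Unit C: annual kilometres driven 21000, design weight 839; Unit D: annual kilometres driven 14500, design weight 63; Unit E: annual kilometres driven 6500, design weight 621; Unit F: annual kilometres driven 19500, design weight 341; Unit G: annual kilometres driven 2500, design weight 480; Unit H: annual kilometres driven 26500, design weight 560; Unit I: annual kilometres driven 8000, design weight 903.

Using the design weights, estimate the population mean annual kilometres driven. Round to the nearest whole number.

16089

Weighted sum = 28500×739 + 15500×685 + 21000×839 + 14500×63 + 6500×621 + 19500×341 + 2500×480 + 26500×560 + 8000×903
  = 21061500 + 10617500 + 17619000 + 913500 + 4036500 + 6649500 + 1200000 + 14840000 + 7224000 = 84161500
Sum of weights = 739 + 685 + 839 + 63 + 621 + 341 + 480 + 560 + 903 = 5231
Weighted mean = 84161500 / 5231 = 16088.989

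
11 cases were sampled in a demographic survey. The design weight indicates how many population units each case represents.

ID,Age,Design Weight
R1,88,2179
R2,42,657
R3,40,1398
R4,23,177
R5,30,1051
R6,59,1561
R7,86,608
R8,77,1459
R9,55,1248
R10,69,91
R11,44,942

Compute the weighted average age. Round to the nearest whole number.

Weighted sum = 88×2179 + 42×657 + 40×1398 + 23×177 + 30×1051 + 59×1561 + 86×608 + 77×1459 + 55×1248 + 69×91 + 44×942
  = 683964
Sum of weights = 11371
Weighted mean = 683964 / 11371 = 60.149855

60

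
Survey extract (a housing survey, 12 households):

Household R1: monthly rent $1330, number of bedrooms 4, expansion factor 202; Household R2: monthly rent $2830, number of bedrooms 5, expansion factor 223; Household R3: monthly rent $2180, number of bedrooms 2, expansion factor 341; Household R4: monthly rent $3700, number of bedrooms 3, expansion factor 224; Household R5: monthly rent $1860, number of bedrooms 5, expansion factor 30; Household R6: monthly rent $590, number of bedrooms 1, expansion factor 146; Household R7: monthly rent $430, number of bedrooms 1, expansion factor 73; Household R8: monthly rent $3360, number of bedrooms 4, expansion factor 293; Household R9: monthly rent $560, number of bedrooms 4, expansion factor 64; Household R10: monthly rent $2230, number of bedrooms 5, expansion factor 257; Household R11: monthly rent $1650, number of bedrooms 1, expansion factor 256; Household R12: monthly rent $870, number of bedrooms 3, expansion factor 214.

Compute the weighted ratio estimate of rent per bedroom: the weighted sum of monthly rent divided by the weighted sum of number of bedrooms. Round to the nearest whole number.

Σ wᵢ·y = 1330×202 + 2830×223 + 2180×341 + 3700×224 + 1860×30 + 590×146 + 430×73 + 3360×293 + 560×64 + 2230×257 + 1650×256 + 870×214
  = 268660 + 631090 + 743380 + 828800 + 55800 + 86140 + 31390 + 984480 + 35840 + 573110 + 422400 + 186180 = 4847270
Σ wᵢ·x = 4×202 + 5×223 + 2×341 + 3×224 + 5×30 + 1×146 + 1×73 + 4×293 + 4×64 + 5×257 + 1×256 + 3×214
  = 7257
Ratio = 4847270 / 7257 = 667.94405

668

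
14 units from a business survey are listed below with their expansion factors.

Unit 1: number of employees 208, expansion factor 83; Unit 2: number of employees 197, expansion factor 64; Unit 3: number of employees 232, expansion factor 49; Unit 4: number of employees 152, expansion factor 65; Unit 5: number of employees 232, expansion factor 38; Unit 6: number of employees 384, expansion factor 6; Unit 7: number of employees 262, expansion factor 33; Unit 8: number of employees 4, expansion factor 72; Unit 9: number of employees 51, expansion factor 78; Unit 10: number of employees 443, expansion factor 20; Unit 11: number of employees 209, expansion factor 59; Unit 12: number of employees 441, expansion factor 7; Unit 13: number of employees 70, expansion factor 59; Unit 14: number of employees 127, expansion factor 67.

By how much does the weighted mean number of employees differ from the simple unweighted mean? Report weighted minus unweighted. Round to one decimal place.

Unweighted sum = 3012
Unweighted mean = 3012 / 14 = 215.14286
Weighted sum = 112069
Sum of weights = 700
Weighted mean = 112069 / 700 = 160.09857
Difference (weighted minus unweighted) = -55.044286

-55.0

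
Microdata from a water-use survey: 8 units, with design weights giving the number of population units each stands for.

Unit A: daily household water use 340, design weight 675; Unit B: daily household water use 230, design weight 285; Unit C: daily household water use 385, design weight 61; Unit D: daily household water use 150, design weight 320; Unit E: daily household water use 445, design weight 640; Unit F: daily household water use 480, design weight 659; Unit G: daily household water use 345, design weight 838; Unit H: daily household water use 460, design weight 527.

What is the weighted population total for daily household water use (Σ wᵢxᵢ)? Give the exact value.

1499185

Weighted total = 1499185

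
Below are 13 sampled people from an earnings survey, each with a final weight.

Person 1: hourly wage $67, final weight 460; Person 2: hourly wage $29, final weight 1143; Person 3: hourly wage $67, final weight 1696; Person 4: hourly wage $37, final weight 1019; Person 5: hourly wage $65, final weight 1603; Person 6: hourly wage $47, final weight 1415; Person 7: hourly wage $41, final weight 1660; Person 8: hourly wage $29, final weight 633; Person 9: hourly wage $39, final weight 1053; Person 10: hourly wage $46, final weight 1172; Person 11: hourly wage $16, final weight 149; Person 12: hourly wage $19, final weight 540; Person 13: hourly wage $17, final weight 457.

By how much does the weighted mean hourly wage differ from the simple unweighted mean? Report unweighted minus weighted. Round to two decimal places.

-5.29

Unweighted sum = 519
Unweighted mean = 519 / 13 = 39.923077
Weighted sum = 587811
Sum of weights = 13000
Weighted mean = 587811 / 13000 = 45.216231
Difference (unweighted minus weighted) = -5.2931538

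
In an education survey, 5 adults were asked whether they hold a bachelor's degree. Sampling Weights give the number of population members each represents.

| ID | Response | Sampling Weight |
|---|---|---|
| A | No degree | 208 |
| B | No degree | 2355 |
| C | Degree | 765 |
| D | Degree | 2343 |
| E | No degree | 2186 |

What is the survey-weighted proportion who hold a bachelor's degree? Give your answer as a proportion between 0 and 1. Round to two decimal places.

0.40

Sum of weights for 'Degree' = 765 + 2343 = 3108
Total weight = 208 + 2355 + 765 + 2343 + 2186 = 7857
Weighted proportion = 3108 / 7857 = 0.39557083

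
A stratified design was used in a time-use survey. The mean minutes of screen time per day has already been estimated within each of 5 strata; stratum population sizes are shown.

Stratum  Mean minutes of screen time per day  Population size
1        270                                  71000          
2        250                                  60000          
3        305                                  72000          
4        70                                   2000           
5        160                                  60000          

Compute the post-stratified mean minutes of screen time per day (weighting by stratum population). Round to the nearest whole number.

249

Σ Nₕ·x̄ₕ = 270×71000 + 250×60000 + 305×72000 + 70×2000 + 160×60000
  = 19170000 + 15000000 + 21960000 + 140000 + 9600000 = 65870000
Σ Nₕ = 71000 + 60000 + 72000 + 2000 + 60000 = 265000
Overall mean = 65870000 / 265000 = 248.56604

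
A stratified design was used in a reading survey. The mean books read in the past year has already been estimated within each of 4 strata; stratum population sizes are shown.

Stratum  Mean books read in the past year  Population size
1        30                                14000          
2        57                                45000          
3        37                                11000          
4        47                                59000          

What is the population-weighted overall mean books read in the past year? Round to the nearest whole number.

48

Σ Nₕ·x̄ₕ = 30×14000 + 57×45000 + 37×11000 + 47×59000
  = 420000 + 2565000 + 407000 + 2773000 = 6165000
Σ Nₕ = 14000 + 45000 + 11000 + 59000 = 129000
Overall mean = 6165000 / 129000 = 47.790698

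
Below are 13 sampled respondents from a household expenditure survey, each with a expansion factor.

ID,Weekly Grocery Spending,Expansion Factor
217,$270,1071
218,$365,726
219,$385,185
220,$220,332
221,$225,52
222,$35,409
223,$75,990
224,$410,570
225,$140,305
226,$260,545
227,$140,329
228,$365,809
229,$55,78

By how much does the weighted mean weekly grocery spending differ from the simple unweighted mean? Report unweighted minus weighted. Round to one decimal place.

-17.6

Unweighted sum = 2945
Unweighted mean = 2945 / 13 = 226.53846
Weighted sum = 1562425
Sum of weights = 6401
Weighted mean = 1562425 / 6401 = 244.09077
Difference (unweighted minus weighted) = -17.552306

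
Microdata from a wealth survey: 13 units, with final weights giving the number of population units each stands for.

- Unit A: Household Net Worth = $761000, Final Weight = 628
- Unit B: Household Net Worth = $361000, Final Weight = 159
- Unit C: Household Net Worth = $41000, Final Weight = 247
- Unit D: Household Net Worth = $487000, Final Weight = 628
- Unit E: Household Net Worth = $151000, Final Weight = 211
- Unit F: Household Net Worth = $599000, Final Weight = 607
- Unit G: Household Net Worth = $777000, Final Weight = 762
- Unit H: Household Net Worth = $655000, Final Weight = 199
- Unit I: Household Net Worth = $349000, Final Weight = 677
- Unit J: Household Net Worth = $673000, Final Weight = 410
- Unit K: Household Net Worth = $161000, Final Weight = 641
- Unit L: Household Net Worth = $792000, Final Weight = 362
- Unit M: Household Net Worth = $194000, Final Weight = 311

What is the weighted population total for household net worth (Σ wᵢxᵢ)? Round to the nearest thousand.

Weighted total = 2931585000

2931585000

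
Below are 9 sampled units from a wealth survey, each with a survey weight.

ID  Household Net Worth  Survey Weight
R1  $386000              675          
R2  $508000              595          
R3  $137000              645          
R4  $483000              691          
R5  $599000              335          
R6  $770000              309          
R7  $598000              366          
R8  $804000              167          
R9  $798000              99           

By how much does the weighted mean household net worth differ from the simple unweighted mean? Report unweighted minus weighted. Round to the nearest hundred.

86800

Unweighted sum = 386000 + 508000 + 137000 + 483000 + 599000 + 770000 + 598000 + 804000 + 798000 = 5083000
Unweighted mean = 5083000 / 9 = 564777.78
Weighted sum = 386000×675 + 508000×595 + 137000×645 + 483000×691 + 599000×335 + 770000×309 + 598000×366 + 804000×167 + 798000×99
  = 1855661000
Sum of weights = 675 + 595 + 645 + 691 + 335 + 309 + 366 + 167 + 99 = 3882
Weighted mean = 1855661000 / 3882 = 478016.74
Difference (unweighted minus weighted) = 86761.034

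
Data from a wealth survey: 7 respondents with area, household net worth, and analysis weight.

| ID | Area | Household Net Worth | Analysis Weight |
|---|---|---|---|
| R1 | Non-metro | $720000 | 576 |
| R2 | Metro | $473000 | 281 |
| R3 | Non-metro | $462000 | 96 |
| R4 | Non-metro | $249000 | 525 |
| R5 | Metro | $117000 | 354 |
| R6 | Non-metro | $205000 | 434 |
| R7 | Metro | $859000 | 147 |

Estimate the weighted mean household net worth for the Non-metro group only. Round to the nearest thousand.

416000

Non-metro rows: R1, R3, R4, R6
Weighted sum = 720000×576 + 462000×96 + 249000×525 + 205000×434
  = 414720000 + 44352000 + 130725000 + 88970000 = 678767000
Sum of weights = 576 + 96 + 525 + 434 = 1631
Weighted mean = 678767000 / 1631 = 416166.16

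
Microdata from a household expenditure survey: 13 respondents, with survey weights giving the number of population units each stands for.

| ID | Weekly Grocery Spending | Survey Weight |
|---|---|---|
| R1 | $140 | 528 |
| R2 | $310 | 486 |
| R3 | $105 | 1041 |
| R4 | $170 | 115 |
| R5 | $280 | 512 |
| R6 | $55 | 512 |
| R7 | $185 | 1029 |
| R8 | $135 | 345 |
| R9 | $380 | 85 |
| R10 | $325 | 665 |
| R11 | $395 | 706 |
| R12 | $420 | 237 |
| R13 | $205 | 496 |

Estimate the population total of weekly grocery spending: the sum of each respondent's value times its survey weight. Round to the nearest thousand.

Weighted total = 1490410

1490000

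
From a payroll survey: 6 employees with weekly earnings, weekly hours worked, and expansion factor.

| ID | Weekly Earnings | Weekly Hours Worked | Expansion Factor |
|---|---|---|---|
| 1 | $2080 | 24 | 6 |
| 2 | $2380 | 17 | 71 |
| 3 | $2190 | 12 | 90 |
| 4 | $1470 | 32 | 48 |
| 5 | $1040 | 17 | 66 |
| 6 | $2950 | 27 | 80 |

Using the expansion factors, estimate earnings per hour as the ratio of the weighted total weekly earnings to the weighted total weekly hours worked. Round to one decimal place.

104.0

Σ wᵢ·y = 753760
Σ wᵢ·x = 24×6 + 17×71 + 12×90 + 32×48 + 17×66 + 27×80
  = 7249
Ratio = 753760 / 7249 = 103.98124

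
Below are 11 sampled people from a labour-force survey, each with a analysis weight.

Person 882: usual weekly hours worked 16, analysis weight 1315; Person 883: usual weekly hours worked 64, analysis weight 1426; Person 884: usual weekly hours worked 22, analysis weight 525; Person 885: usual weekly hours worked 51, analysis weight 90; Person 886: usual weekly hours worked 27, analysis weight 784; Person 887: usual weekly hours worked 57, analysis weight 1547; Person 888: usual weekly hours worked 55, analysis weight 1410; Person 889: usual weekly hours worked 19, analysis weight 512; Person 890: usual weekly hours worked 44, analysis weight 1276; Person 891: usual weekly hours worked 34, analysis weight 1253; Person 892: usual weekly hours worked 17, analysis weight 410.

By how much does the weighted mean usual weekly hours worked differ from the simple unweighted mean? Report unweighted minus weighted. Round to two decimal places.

-3.93

Unweighted sum = 16 + 64 + 22 + 51 + 27 + 57 + 55 + 19 + 44 + 34 + 17 = 406
Unweighted mean = 406 / 11 = 36.909091
Weighted sum = 430785
Sum of weights = 10548
Weighted mean = 430785 / 10548 = 40.840444
Difference (unweighted minus weighted) = -3.9313528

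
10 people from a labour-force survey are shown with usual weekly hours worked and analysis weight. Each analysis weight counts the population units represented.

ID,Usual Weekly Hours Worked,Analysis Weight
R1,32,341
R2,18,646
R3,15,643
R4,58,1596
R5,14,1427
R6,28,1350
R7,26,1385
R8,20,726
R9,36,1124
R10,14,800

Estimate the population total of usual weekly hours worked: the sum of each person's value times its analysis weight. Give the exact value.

Weighted total = 32×341 + 18×646 + 15×643 + 58×1596 + 14×1427 + 28×1350 + 26×1385 + 20×726 + 36×1124 + 14×800
  = 10912 + 11628 + 9645 + 92568 + 19978 + 37800 + 36010 + 14520 + 40464 + 11200 = 284725

284725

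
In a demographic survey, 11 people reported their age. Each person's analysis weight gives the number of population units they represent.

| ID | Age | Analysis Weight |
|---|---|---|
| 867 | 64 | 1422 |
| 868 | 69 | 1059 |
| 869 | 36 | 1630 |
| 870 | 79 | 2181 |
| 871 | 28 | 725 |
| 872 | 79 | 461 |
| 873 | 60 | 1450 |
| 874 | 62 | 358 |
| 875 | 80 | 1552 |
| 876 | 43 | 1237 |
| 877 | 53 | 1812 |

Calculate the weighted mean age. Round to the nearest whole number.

Weighted sum = 64×1422 + 69×1059 + 36×1630 + 79×2181 + 28×725 + 79×461 + 60×1450 + 62×358 + 80×1552 + 43×1237 + 53×1812
  = 834360
Sum of weights = 1422 + 1059 + 1630 + 2181 + 725 + 461 + 1450 + 358 + 1552 + 1237 + 1812 = 13887
Weighted mean = 834360 / 13887 = 60.082091

60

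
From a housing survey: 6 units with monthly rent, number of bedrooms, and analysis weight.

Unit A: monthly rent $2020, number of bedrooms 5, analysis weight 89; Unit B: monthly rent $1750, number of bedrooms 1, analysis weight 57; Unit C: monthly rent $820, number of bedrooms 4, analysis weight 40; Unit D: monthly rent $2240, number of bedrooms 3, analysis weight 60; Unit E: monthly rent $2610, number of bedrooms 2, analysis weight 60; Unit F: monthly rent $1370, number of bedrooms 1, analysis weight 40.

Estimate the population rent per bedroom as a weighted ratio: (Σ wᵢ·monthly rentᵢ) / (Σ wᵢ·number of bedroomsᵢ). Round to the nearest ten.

660

Σ wᵢ·y = 658130
Σ wᵢ·x = 5×89 + 1×57 + 4×40 + 3×60 + 2×60 + 1×40
  = 445 + 57 + 160 + 180 + 120 + 40 = 1002
Ratio = 658130 / 1002 = 656.81637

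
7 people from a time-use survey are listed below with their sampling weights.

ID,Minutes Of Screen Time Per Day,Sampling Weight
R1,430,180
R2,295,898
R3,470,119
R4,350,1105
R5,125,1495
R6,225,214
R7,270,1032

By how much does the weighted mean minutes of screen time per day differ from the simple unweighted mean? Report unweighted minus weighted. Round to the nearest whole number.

52

Unweighted sum = 430 + 295 + 470 + 350 + 125 + 225 + 270 = 2165
Unweighted mean = 2165 / 7 = 309.28571
Weighted sum = 430×180 + 295×898 + 470×119 + 350×1105 + 125×1495 + 225×214 + 270×1032
  = 1298655
Sum of weights = 180 + 898 + 119 + 1105 + 1495 + 214 + 1032 = 5043
Weighted mean = 1298655 / 5043 = 257.51636
Difference (unweighted minus weighted) = 51.769355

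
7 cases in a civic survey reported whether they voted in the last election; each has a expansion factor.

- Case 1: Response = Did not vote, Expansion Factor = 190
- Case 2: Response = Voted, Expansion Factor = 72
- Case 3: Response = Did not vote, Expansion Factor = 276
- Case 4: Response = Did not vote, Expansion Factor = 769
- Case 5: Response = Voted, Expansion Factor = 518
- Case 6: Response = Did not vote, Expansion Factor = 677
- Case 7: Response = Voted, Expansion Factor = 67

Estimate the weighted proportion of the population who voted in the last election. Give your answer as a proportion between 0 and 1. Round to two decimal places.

0.26

Sum of weights for 'Voted' = 72 + 518 + 67 = 657
Total weight = 2569
Weighted proportion = 657 / 2569 = 0.25574153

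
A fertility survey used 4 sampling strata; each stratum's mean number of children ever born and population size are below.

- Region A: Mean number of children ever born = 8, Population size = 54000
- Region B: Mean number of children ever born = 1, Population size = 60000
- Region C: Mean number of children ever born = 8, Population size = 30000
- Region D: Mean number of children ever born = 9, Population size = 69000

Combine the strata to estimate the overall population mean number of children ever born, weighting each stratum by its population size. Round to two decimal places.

6.35

Σ Nₕ·x̄ₕ = 8×54000 + 1×60000 + 8×30000 + 9×69000
  = 432000 + 60000 + 240000 + 621000 = 1353000
Σ Nₕ = 54000 + 60000 + 30000 + 69000 = 213000
Overall mean = 1353000 / 213000 = 6.3521127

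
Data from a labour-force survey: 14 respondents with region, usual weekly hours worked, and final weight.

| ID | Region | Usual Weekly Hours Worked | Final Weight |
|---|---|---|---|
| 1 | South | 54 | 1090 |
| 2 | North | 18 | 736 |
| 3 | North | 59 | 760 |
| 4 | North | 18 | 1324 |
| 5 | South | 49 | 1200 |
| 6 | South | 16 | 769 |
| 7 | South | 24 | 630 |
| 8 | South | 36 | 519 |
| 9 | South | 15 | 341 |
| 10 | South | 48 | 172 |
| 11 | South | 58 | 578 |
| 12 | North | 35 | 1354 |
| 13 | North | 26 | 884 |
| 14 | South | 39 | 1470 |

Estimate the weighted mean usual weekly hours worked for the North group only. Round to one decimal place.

North rows: 2, 3, 4, 12, 13
Weighted sum = 18×736 + 59×760 + 18×1324 + 35×1354 + 26×884
  = 13248 + 44840 + 23832 + 47390 + 22984 = 152294
Sum of weights = 736 + 760 + 1324 + 1354 + 884 = 5058
Weighted mean = 152294 / 5058 = 30.109529

30.1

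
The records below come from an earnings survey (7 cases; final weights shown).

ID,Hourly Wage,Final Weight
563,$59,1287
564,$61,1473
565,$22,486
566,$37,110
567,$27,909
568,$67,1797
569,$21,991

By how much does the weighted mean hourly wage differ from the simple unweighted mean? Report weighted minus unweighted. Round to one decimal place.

7.1

Unweighted sum = 59 + 61 + 22 + 37 + 27 + 67 + 21 = 294
Unweighted mean = 294 / 7 = 42
Weighted sum = 59×1287 + 61×1473 + 22×486 + 37×110 + 27×909 + 67×1797 + 21×991
  = 75933 + 89853 + 10692 + 4070 + 24543 + 120399 + 20811 = 346301
Sum of weights = 1287 + 1473 + 486 + 110 + 909 + 1797 + 991 = 7053
Weighted mean = 346301 / 7053 = 49.099816
Difference (weighted minus unweighted) = 7.0998157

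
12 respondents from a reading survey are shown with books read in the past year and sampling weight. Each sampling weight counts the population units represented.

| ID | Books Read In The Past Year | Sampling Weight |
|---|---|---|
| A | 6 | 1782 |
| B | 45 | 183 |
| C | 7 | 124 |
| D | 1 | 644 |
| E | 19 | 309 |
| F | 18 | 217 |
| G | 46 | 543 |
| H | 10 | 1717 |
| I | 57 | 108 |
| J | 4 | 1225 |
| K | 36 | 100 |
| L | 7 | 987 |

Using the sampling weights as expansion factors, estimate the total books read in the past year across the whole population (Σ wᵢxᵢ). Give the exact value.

Weighted total = 6×1782 + 45×183 + 7×124 + 1×644 + 19×309 + 18×217 + 46×543 + 10×1717 + 57×108 + 4×1225 + 36×100 + 7×987
  = 93929

93929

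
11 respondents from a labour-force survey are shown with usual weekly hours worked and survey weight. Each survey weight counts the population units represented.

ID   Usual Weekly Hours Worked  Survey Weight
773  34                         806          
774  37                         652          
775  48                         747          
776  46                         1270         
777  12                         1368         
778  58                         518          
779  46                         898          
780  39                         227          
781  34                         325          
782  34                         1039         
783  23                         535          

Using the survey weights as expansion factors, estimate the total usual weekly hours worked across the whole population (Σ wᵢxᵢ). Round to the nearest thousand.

Weighted total = 301106

301000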